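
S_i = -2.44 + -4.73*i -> [-2.44, -7.17, -11.9, -16.63, -21.36]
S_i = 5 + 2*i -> [5, 7, 9, 11, 13]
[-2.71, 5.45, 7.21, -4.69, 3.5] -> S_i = Random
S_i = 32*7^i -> [32, 224, 1568, 10976, 76832]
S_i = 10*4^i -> [10, 40, 160, 640, 2560]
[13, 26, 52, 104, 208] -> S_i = 13*2^i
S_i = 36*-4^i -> [36, -144, 576, -2304, 9216]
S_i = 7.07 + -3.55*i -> [7.07, 3.52, -0.03, -3.58, -7.13]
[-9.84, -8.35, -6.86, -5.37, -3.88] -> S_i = -9.84 + 1.49*i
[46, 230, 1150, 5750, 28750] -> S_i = 46*5^i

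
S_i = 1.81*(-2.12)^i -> [1.81, -3.84, 8.13, -17.25, 36.56]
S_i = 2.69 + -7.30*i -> [2.69, -4.61, -11.91, -19.21, -26.51]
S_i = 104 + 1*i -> [104, 105, 106, 107, 108]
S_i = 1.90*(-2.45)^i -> [1.9, -4.66, 11.4, -27.94, 68.46]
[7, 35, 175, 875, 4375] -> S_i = 7*5^i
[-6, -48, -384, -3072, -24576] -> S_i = -6*8^i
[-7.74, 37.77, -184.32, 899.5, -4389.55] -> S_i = -7.74*(-4.88)^i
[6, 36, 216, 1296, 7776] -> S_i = 6*6^i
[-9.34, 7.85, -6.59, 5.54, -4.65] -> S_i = -9.34*(-0.84)^i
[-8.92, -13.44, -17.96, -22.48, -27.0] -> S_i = -8.92 + -4.52*i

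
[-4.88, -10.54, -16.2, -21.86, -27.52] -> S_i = -4.88 + -5.66*i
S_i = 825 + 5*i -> [825, 830, 835, 840, 845]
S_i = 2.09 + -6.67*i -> [2.09, -4.58, -11.25, -17.92, -24.59]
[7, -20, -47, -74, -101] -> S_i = 7 + -27*i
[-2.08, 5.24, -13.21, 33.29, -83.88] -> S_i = -2.08*(-2.52)^i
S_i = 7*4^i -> [7, 28, 112, 448, 1792]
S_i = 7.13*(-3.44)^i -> [7.13, -24.53, 84.37, -290.25, 998.44]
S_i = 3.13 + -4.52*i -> [3.13, -1.39, -5.91, -10.43, -14.95]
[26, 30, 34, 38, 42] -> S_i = 26 + 4*i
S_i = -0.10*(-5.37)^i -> [-0.1, 0.54, -2.88, 15.49, -83.16]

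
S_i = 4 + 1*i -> [4, 5, 6, 7, 8]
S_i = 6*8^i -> [6, 48, 384, 3072, 24576]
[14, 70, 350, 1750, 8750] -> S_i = 14*5^i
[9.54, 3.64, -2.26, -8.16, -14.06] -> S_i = 9.54 + -5.90*i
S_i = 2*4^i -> [2, 8, 32, 128, 512]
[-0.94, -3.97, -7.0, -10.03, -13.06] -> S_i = -0.94 + -3.03*i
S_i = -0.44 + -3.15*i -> [-0.44, -3.59, -6.74, -9.89, -13.04]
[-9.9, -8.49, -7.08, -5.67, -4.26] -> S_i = -9.90 + 1.41*i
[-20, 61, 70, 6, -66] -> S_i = Random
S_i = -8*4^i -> [-8, -32, -128, -512, -2048]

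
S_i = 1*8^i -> [1, 8, 64, 512, 4096]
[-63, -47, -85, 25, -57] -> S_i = Random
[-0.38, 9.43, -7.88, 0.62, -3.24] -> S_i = Random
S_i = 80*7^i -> [80, 560, 3920, 27440, 192080]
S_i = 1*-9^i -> [1, -9, 81, -729, 6561]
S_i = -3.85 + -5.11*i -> [-3.85, -8.96, -14.07, -19.18, -24.29]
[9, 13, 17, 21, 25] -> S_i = 9 + 4*i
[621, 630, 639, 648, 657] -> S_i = 621 + 9*i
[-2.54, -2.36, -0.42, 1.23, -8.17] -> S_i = Random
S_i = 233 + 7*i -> [233, 240, 247, 254, 261]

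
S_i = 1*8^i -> [1, 8, 64, 512, 4096]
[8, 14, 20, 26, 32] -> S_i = 8 + 6*i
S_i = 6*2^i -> [6, 12, 24, 48, 96]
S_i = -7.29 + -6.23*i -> [-7.29, -13.52, -19.75, -25.98, -32.21]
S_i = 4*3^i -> [4, 12, 36, 108, 324]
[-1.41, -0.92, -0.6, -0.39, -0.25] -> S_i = -1.41*0.65^i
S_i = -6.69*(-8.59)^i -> [-6.69, 57.47, -493.64, 4240.39, -36424.93]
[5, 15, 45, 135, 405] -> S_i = 5*3^i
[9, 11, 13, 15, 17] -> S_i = 9 + 2*i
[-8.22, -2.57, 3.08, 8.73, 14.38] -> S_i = -8.22 + 5.65*i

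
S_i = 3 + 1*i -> [3, 4, 5, 6, 7]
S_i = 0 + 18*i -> [0, 18, 36, 54, 72]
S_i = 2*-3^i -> [2, -6, 18, -54, 162]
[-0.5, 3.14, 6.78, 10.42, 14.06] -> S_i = -0.50 + 3.64*i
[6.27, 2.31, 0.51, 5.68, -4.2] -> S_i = Random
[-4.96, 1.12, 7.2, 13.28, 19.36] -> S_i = -4.96 + 6.08*i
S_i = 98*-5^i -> [98, -490, 2450, -12250, 61250]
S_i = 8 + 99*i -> [8, 107, 206, 305, 404]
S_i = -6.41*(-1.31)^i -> [-6.41, 8.4, -11.0, 14.41, -18.88]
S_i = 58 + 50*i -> [58, 108, 158, 208, 258]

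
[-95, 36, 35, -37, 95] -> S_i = Random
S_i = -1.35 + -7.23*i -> [-1.35, -8.58, -15.81, -23.04, -30.27]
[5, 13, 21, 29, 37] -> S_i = 5 + 8*i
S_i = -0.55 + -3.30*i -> [-0.55, -3.85, -7.15, -10.45, -13.75]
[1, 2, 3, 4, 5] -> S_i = 1 + 1*i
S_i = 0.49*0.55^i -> [0.49, 0.27, 0.15, 0.08, 0.04]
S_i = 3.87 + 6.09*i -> [3.87, 9.96, 16.05, 22.14, 28.23]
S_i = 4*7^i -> [4, 28, 196, 1372, 9604]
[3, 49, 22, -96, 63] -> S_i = Random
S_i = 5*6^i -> [5, 30, 180, 1080, 6480]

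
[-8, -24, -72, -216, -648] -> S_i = -8*3^i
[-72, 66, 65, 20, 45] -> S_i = Random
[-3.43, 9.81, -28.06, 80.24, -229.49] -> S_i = -3.43*(-2.86)^i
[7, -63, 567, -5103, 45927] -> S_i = 7*-9^i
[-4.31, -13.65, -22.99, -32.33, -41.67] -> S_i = -4.31 + -9.34*i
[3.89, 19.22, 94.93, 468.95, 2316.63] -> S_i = 3.89*4.94^i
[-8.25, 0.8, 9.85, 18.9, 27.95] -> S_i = -8.25 + 9.05*i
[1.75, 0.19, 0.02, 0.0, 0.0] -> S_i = 1.75*0.11^i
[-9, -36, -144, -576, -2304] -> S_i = -9*4^i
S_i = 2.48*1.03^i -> [2.48, 2.55, 2.63, 2.71, 2.79]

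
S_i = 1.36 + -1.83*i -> [1.36, -0.47, -2.3, -4.13, -5.96]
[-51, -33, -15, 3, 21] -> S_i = -51 + 18*i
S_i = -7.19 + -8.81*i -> [-7.19, -16.0, -24.81, -33.62, -42.43]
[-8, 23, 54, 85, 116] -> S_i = -8 + 31*i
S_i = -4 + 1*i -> [-4, -3, -2, -1, 0]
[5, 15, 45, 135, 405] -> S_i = 5*3^i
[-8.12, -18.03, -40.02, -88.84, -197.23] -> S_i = -8.12*2.22^i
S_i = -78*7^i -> [-78, -546, -3822, -26754, -187278]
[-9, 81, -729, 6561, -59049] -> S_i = -9*-9^i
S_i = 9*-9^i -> [9, -81, 729, -6561, 59049]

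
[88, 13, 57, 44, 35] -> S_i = Random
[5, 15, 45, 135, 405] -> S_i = 5*3^i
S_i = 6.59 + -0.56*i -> [6.59, 6.03, 5.47, 4.91, 4.35]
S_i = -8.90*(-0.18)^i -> [-8.9, 1.6, -0.29, 0.05, -0.01]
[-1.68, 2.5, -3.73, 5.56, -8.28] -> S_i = -1.68*(-1.49)^i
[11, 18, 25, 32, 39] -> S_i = 11 + 7*i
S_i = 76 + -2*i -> [76, 74, 72, 70, 68]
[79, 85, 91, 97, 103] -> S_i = 79 + 6*i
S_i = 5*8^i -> [5, 40, 320, 2560, 20480]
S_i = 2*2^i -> [2, 4, 8, 16, 32]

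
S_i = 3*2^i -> [3, 6, 12, 24, 48]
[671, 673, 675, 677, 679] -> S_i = 671 + 2*i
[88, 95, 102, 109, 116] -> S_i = 88 + 7*i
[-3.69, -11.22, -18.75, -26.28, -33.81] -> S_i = -3.69 + -7.53*i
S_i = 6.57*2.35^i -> [6.57, 15.44, 36.28, 85.26, 200.37]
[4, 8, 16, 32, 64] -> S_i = 4*2^i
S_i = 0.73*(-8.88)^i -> [0.73, -6.48, 57.56, -511.17, 4539.15]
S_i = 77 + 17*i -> [77, 94, 111, 128, 145]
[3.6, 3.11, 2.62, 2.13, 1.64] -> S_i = 3.60 + -0.49*i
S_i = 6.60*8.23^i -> [6.6, 54.32, 447.04, 3679.12, 30279.12]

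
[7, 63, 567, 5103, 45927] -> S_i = 7*9^i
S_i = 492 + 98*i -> [492, 590, 688, 786, 884]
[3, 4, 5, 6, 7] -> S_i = 3 + 1*i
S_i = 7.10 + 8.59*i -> [7.1, 15.69, 24.28, 32.87, 41.46]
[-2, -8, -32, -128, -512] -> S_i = -2*4^i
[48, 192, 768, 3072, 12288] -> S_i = 48*4^i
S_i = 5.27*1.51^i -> [5.27, 7.96, 12.02, 18.14, 27.4]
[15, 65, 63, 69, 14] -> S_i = Random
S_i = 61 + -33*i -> [61, 28, -5, -38, -71]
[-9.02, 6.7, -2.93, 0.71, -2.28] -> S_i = Random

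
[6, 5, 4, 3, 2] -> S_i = 6 + -1*i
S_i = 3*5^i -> [3, 15, 75, 375, 1875]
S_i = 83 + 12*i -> [83, 95, 107, 119, 131]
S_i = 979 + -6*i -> [979, 973, 967, 961, 955]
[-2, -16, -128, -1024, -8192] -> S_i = -2*8^i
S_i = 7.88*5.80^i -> [7.88, 45.7, 265.08, 1537.48, 8917.4]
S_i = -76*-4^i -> [-76, 304, -1216, 4864, -19456]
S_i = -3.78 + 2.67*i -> [-3.78, -1.11, 1.56, 4.23, 6.9]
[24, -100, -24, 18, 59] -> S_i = Random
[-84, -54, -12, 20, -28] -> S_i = Random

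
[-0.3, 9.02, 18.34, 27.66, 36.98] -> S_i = -0.30 + 9.32*i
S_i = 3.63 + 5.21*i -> [3.63, 8.84, 14.05, 19.26, 24.47]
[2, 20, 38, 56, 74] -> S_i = 2 + 18*i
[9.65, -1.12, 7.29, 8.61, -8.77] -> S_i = Random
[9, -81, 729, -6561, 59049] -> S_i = 9*-9^i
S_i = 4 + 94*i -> [4, 98, 192, 286, 380]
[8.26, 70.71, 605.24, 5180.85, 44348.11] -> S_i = 8.26*8.56^i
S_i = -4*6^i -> [-4, -24, -144, -864, -5184]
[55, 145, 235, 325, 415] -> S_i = 55 + 90*i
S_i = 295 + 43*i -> [295, 338, 381, 424, 467]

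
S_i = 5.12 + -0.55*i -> [5.12, 4.57, 4.02, 3.47, 2.92]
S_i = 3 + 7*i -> [3, 10, 17, 24, 31]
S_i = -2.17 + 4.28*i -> [-2.17, 2.11, 6.39, 10.67, 14.95]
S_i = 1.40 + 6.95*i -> [1.4, 8.35, 15.3, 22.25, 29.2]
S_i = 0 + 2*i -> [0, 2, 4, 6, 8]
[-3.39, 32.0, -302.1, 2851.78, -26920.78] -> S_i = -3.39*(-9.44)^i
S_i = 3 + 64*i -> [3, 67, 131, 195, 259]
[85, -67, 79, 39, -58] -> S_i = Random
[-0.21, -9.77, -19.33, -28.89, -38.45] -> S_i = -0.21 + -9.56*i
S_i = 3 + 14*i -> [3, 17, 31, 45, 59]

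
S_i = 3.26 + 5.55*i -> [3.26, 8.81, 14.36, 19.91, 25.46]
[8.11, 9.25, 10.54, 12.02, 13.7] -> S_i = 8.11*1.14^i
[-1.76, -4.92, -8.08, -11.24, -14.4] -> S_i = -1.76 + -3.16*i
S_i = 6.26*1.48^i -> [6.26, 9.26, 13.71, 20.29, 30.03]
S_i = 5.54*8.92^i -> [5.54, 49.42, 440.8, 3931.92, 35072.7]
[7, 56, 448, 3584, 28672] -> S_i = 7*8^i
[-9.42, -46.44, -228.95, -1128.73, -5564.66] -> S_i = -9.42*4.93^i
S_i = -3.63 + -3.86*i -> [-3.63, -7.49, -11.35, -15.21, -19.07]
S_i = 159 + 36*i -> [159, 195, 231, 267, 303]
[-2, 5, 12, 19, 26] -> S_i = -2 + 7*i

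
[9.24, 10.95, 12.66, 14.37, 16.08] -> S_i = 9.24 + 1.71*i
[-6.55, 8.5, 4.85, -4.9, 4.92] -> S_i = Random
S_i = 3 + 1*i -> [3, 4, 5, 6, 7]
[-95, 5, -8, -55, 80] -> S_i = Random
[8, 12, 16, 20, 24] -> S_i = 8 + 4*i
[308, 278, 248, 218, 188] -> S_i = 308 + -30*i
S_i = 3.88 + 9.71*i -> [3.88, 13.59, 23.3, 33.01, 42.72]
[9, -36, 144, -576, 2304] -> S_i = 9*-4^i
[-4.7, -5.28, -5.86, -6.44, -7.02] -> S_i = -4.70 + -0.58*i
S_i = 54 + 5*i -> [54, 59, 64, 69, 74]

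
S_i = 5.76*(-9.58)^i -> [5.76, -55.18, 528.63, -5064.3, 48515.95]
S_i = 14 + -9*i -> [14, 5, -4, -13, -22]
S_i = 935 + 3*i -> [935, 938, 941, 944, 947]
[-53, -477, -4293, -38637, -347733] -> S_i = -53*9^i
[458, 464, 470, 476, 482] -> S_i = 458 + 6*i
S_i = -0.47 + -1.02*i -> [-0.47, -1.49, -2.51, -3.53, -4.55]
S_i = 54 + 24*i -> [54, 78, 102, 126, 150]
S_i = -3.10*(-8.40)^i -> [-3.1, 26.04, -218.74, 1837.38, -15434.01]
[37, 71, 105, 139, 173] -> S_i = 37 + 34*i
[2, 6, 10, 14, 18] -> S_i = 2 + 4*i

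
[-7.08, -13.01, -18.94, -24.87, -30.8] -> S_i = -7.08 + -5.93*i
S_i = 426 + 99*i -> [426, 525, 624, 723, 822]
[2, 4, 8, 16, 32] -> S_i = 2*2^i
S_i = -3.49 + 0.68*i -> [-3.49, -2.81, -2.13, -1.45, -0.77]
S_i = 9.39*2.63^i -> [9.39, 24.7, 64.95, 170.82, 449.25]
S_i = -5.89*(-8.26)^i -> [-5.89, 48.65, -401.86, 3319.37, -27417.98]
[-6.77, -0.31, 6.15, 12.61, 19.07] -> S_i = -6.77 + 6.46*i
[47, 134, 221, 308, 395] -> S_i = 47 + 87*i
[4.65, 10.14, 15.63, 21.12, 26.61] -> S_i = 4.65 + 5.49*i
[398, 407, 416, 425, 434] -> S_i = 398 + 9*i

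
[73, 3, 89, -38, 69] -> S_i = Random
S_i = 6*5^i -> [6, 30, 150, 750, 3750]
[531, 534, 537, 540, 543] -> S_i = 531 + 3*i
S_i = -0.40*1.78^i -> [-0.4, -0.71, -1.27, -2.26, -4.02]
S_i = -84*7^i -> [-84, -588, -4116, -28812, -201684]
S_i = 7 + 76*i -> [7, 83, 159, 235, 311]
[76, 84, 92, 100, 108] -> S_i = 76 + 8*i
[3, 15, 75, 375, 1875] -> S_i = 3*5^i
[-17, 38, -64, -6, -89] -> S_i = Random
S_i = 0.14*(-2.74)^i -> [0.14, -0.38, 1.05, -2.88, 7.89]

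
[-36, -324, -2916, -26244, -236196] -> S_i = -36*9^i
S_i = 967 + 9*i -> [967, 976, 985, 994, 1003]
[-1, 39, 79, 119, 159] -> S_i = -1 + 40*i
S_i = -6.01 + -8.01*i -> [-6.01, -14.02, -22.03, -30.04, -38.05]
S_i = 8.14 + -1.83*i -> [8.14, 6.31, 4.48, 2.65, 0.82]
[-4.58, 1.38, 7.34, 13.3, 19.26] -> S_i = -4.58 + 5.96*i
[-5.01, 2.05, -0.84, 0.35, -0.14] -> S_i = -5.01*(-0.41)^i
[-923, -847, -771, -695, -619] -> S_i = -923 + 76*i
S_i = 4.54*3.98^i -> [4.54, 18.07, 71.92, 286.22, 1139.17]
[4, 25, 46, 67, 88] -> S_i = 4 + 21*i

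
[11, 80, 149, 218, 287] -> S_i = 11 + 69*i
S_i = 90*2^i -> [90, 180, 360, 720, 1440]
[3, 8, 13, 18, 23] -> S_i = 3 + 5*i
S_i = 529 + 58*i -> [529, 587, 645, 703, 761]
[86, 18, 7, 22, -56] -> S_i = Random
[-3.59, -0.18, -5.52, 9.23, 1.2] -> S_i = Random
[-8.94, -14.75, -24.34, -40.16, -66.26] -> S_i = -8.94*1.65^i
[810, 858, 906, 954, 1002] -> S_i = 810 + 48*i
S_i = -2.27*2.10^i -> [-2.27, -4.77, -10.01, -21.02, -44.15]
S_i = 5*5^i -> [5, 25, 125, 625, 3125]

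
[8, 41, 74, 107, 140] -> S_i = 8 + 33*i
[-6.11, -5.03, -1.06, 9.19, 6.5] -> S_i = Random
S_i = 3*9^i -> [3, 27, 243, 2187, 19683]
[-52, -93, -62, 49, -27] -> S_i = Random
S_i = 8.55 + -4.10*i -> [8.55, 4.45, 0.35, -3.75, -7.85]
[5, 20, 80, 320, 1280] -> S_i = 5*4^i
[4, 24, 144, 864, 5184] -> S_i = 4*6^i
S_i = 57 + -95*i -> [57, -38, -133, -228, -323]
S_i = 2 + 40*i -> [2, 42, 82, 122, 162]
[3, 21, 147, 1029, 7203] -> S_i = 3*7^i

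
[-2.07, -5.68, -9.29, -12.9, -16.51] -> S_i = -2.07 + -3.61*i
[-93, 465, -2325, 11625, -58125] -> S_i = -93*-5^i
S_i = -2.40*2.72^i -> [-2.4, -6.53, -17.76, -48.3, -131.37]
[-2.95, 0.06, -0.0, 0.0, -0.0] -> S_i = -2.95*(-0.02)^i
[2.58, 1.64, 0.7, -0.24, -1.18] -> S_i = 2.58 + -0.94*i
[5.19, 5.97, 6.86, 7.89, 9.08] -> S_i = 5.19*1.15^i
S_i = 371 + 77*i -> [371, 448, 525, 602, 679]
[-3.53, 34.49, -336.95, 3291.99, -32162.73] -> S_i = -3.53*(-9.77)^i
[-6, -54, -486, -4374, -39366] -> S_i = -6*9^i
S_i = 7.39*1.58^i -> [7.39, 11.68, 18.45, 29.15, 46.05]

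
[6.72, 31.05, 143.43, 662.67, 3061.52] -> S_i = 6.72*4.62^i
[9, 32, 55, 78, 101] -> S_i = 9 + 23*i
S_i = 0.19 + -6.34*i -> [0.19, -6.15, -12.49, -18.83, -25.17]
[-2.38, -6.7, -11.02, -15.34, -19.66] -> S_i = -2.38 + -4.32*i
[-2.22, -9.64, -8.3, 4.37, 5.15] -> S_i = Random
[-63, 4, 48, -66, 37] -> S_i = Random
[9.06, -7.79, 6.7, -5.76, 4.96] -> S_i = 9.06*(-0.86)^i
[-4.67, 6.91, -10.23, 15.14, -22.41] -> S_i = -4.67*(-1.48)^i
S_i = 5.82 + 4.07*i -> [5.82, 9.89, 13.96, 18.03, 22.1]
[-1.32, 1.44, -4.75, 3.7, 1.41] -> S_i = Random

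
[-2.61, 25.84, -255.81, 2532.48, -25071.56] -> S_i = -2.61*(-9.90)^i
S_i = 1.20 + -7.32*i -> [1.2, -6.12, -13.44, -20.76, -28.08]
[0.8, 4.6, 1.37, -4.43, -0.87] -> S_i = Random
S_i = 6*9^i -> [6, 54, 486, 4374, 39366]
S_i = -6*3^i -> [-6, -18, -54, -162, -486]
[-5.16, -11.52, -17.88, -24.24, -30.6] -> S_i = -5.16 + -6.36*i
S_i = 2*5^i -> [2, 10, 50, 250, 1250]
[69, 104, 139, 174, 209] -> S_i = 69 + 35*i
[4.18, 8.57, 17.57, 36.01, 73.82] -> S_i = 4.18*2.05^i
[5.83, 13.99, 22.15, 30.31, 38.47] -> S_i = 5.83 + 8.16*i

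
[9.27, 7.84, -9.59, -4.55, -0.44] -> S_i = Random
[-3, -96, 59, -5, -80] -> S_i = Random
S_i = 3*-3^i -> [3, -9, 27, -81, 243]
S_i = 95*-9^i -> [95, -855, 7695, -69255, 623295]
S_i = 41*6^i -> [41, 246, 1476, 8856, 53136]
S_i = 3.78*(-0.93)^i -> [3.78, -3.52, 3.27, -3.04, 2.83]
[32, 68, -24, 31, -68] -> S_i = Random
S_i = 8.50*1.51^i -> [8.5, 12.84, 19.38, 29.27, 44.19]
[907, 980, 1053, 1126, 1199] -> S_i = 907 + 73*i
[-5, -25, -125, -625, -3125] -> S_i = -5*5^i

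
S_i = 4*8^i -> [4, 32, 256, 2048, 16384]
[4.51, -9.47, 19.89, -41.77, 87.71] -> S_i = 4.51*(-2.10)^i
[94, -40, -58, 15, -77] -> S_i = Random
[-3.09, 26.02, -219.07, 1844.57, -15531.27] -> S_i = -3.09*(-8.42)^i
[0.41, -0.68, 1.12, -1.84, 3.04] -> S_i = 0.41*(-1.65)^i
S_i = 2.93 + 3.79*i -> [2.93, 6.72, 10.51, 14.3, 18.09]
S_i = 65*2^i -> [65, 130, 260, 520, 1040]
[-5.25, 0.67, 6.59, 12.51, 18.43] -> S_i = -5.25 + 5.92*i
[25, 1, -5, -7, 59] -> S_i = Random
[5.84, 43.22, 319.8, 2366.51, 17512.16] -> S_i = 5.84*7.40^i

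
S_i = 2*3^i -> [2, 6, 18, 54, 162]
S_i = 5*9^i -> [5, 45, 405, 3645, 32805]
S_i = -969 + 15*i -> [-969, -954, -939, -924, -909]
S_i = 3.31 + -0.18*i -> [3.31, 3.13, 2.95, 2.77, 2.59]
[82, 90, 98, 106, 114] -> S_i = 82 + 8*i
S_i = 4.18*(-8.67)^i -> [4.18, -36.24, 314.21, -2724.17, 23618.52]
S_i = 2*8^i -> [2, 16, 128, 1024, 8192]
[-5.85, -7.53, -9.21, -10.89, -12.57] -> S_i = -5.85 + -1.68*i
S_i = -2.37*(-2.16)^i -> [-2.37, 5.12, -11.06, 23.88, -51.59]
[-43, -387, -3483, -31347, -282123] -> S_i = -43*9^i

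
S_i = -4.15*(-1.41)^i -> [-4.15, 5.85, -8.25, 11.63, -16.4]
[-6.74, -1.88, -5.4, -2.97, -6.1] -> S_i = Random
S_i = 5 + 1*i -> [5, 6, 7, 8, 9]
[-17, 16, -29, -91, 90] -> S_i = Random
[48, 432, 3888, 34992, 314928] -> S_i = 48*9^i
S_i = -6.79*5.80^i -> [-6.79, -39.38, -228.42, -1324.81, -7683.9]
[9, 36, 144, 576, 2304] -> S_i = 9*4^i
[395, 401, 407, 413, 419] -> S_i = 395 + 6*i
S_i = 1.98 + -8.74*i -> [1.98, -6.76, -15.5, -24.24, -32.98]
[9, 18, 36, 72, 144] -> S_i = 9*2^i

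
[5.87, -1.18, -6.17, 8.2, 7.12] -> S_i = Random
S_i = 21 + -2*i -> [21, 19, 17, 15, 13]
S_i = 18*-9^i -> [18, -162, 1458, -13122, 118098]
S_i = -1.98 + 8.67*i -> [-1.98, 6.69, 15.36, 24.03, 32.7]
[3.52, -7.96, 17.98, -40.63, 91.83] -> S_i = 3.52*(-2.26)^i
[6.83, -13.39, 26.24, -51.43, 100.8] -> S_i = 6.83*(-1.96)^i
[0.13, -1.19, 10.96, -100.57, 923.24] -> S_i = 0.13*(-9.18)^i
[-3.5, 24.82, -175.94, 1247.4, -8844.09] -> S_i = -3.50*(-7.09)^i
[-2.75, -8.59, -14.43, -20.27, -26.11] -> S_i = -2.75 + -5.84*i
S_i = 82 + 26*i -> [82, 108, 134, 160, 186]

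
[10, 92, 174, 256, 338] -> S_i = 10 + 82*i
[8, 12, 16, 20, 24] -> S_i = 8 + 4*i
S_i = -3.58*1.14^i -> [-3.58, -4.08, -4.65, -5.3, -6.05]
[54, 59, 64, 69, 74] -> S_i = 54 + 5*i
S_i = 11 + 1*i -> [11, 12, 13, 14, 15]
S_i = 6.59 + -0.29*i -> [6.59, 6.3, 6.01, 5.72, 5.43]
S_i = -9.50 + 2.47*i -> [-9.5, -7.03, -4.56, -2.09, 0.38]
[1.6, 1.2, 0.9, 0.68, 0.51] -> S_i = 1.60*0.75^i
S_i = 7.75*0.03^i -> [7.75, 0.23, 0.01, 0.0, 0.0]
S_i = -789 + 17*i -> [-789, -772, -755, -738, -721]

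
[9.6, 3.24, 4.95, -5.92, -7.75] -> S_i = Random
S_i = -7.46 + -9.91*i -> [-7.46, -17.37, -27.28, -37.19, -47.1]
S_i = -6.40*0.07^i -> [-6.4, -0.45, -0.03, -0.0, -0.0]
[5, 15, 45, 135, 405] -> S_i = 5*3^i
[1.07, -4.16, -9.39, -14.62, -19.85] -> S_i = 1.07 + -5.23*i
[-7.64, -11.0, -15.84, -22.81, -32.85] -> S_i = -7.64*1.44^i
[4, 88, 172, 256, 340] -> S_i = 4 + 84*i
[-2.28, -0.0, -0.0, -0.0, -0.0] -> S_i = -2.28*0.00^i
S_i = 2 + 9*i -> [2, 11, 20, 29, 38]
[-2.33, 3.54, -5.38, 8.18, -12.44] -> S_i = -2.33*(-1.52)^i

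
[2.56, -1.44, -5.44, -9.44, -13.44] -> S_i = 2.56 + -4.00*i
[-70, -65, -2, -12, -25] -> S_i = Random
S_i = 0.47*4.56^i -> [0.47, 2.14, 9.77, 44.56, 203.22]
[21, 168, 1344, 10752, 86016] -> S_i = 21*8^i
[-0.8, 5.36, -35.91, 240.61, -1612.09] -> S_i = -0.80*(-6.70)^i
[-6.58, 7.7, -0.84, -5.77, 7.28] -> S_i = Random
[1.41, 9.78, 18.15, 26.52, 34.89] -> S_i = 1.41 + 8.37*i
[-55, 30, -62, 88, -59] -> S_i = Random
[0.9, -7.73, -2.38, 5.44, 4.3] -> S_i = Random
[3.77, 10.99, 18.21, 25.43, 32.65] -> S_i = 3.77 + 7.22*i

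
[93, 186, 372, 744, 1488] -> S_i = 93*2^i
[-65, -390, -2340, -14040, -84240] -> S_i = -65*6^i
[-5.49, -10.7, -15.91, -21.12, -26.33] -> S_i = -5.49 + -5.21*i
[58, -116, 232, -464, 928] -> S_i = 58*-2^i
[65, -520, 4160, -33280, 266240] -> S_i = 65*-8^i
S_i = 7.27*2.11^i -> [7.27, 15.34, 32.37, 68.29, 144.1]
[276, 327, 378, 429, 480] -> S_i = 276 + 51*i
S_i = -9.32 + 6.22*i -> [-9.32, -3.1, 3.12, 9.34, 15.56]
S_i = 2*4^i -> [2, 8, 32, 128, 512]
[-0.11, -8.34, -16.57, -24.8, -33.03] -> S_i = -0.11 + -8.23*i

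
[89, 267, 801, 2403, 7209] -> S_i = 89*3^i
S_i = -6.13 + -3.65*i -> [-6.13, -9.78, -13.43, -17.08, -20.73]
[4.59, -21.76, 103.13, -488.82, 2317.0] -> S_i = 4.59*(-4.74)^i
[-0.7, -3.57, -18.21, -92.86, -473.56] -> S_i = -0.70*5.10^i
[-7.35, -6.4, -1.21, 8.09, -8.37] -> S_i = Random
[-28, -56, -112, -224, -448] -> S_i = -28*2^i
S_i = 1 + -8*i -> [1, -7, -15, -23, -31]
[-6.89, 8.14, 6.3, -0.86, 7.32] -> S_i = Random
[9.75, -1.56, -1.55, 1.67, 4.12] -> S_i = Random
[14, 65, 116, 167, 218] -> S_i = 14 + 51*i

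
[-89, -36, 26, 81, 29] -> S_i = Random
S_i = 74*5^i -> [74, 370, 1850, 9250, 46250]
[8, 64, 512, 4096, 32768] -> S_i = 8*8^i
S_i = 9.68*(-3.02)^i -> [9.68, -29.23, 88.29, -266.62, 805.2]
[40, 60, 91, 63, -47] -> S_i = Random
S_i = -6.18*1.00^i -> [-6.18, -6.18, -6.18, -6.18, -6.18]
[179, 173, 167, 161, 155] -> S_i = 179 + -6*i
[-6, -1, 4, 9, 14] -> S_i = -6 + 5*i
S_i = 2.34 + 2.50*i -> [2.34, 4.84, 7.34, 9.84, 12.34]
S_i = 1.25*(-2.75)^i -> [1.25, -3.44, 9.45, -26.0, 71.49]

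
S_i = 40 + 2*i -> [40, 42, 44, 46, 48]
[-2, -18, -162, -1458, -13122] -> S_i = -2*9^i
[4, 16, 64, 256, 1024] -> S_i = 4*4^i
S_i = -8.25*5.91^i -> [-8.25, -48.76, -288.16, -1703.01, -10064.77]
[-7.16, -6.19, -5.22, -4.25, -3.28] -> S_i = -7.16 + 0.97*i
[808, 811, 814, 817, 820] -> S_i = 808 + 3*i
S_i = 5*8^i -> [5, 40, 320, 2560, 20480]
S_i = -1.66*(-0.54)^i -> [-1.66, 0.9, -0.48, 0.26, -0.14]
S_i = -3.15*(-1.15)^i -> [-3.15, 3.62, -4.17, 4.79, -5.51]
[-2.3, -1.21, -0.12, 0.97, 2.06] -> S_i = -2.30 + 1.09*i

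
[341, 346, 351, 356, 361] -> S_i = 341 + 5*i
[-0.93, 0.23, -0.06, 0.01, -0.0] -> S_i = -0.93*(-0.25)^i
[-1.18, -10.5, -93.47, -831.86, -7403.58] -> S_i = -1.18*8.90^i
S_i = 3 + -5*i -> [3, -2, -7, -12, -17]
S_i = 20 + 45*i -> [20, 65, 110, 155, 200]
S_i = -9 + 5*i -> [-9, -4, 1, 6, 11]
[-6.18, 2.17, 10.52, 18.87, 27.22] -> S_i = -6.18 + 8.35*i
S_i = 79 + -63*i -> [79, 16, -47, -110, -173]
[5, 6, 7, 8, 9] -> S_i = 5 + 1*i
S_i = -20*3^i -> [-20, -60, -180, -540, -1620]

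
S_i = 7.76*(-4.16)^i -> [7.76, -32.28, 134.29, -558.65, 2323.99]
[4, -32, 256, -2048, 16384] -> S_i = 4*-8^i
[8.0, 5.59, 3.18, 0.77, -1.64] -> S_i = 8.00 + -2.41*i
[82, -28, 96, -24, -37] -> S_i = Random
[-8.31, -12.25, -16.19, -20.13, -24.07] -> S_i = -8.31 + -3.94*i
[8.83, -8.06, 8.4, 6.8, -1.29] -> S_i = Random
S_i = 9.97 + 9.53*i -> [9.97, 19.5, 29.03, 38.56, 48.09]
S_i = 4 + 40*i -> [4, 44, 84, 124, 164]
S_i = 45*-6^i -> [45, -270, 1620, -9720, 58320]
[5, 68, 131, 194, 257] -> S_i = 5 + 63*i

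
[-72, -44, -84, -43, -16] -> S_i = Random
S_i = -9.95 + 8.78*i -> [-9.95, -1.17, 7.61, 16.39, 25.17]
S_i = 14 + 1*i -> [14, 15, 16, 17, 18]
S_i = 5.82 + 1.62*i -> [5.82, 7.44, 9.06, 10.68, 12.3]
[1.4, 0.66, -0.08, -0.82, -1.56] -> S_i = 1.40 + -0.74*i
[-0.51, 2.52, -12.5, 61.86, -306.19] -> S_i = -0.51*(-4.95)^i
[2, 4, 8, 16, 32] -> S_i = 2*2^i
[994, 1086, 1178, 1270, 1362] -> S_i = 994 + 92*i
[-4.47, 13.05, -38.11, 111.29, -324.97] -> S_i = -4.47*(-2.92)^i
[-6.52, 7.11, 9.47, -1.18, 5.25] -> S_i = Random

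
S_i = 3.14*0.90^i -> [3.14, 2.83, 2.54, 2.29, 2.06]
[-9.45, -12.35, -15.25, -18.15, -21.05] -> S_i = -9.45 + -2.90*i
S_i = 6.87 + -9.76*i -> [6.87, -2.89, -12.65, -22.41, -32.17]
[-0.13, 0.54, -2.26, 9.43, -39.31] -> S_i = -0.13*(-4.17)^i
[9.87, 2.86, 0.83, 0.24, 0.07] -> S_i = 9.87*0.29^i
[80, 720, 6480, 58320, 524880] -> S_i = 80*9^i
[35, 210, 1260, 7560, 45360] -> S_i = 35*6^i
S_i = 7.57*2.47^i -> [7.57, 18.7, 46.18, 114.07, 281.76]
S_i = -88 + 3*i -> [-88, -85, -82, -79, -76]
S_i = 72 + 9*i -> [72, 81, 90, 99, 108]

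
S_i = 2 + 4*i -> [2, 6, 10, 14, 18]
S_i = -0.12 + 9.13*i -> [-0.12, 9.01, 18.14, 27.27, 36.4]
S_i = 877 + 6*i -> [877, 883, 889, 895, 901]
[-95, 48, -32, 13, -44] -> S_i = Random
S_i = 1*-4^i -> [1, -4, 16, -64, 256]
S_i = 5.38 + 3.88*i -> [5.38, 9.26, 13.14, 17.02, 20.9]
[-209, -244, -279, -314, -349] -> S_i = -209 + -35*i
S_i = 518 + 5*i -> [518, 523, 528, 533, 538]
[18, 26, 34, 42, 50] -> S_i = 18 + 8*i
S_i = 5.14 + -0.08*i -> [5.14, 5.06, 4.98, 4.9, 4.82]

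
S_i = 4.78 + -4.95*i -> [4.78, -0.17, -5.12, -10.07, -15.02]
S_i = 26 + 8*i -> [26, 34, 42, 50, 58]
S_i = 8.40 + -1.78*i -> [8.4, 6.62, 4.84, 3.06, 1.28]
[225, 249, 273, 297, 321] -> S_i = 225 + 24*i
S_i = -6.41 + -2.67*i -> [-6.41, -9.08, -11.75, -14.42, -17.09]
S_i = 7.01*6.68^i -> [7.01, 46.83, 312.8, 2089.52, 13958.02]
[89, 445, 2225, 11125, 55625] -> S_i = 89*5^i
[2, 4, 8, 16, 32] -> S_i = 2*2^i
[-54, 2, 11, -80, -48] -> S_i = Random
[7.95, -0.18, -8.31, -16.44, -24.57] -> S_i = 7.95 + -8.13*i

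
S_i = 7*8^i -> [7, 56, 448, 3584, 28672]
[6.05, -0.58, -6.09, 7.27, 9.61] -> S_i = Random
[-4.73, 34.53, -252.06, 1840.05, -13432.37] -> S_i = -4.73*(-7.30)^i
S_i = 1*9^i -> [1, 9, 81, 729, 6561]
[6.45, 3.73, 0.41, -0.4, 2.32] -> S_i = Random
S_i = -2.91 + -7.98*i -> [-2.91, -10.89, -18.87, -26.85, -34.83]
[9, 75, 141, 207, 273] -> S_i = 9 + 66*i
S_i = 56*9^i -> [56, 504, 4536, 40824, 367416]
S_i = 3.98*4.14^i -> [3.98, 16.48, 68.22, 282.41, 1169.19]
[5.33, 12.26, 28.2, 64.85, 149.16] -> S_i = 5.33*2.30^i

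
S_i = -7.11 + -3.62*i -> [-7.11, -10.73, -14.35, -17.97, -21.59]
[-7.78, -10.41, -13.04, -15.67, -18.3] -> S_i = -7.78 + -2.63*i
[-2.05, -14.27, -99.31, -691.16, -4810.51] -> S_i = -2.05*6.96^i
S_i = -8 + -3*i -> [-8, -11, -14, -17, -20]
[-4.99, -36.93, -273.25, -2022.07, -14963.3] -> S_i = -4.99*7.40^i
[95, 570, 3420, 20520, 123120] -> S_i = 95*6^i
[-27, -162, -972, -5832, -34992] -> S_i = -27*6^i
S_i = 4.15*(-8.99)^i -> [4.15, -37.31, 335.4, -3015.28, 27107.34]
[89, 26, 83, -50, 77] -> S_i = Random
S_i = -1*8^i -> [-1, -8, -64, -512, -4096]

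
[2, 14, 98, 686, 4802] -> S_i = 2*7^i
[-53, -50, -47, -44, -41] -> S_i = -53 + 3*i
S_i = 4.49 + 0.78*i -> [4.49, 5.27, 6.05, 6.83, 7.61]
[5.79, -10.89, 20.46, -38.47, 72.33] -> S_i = 5.79*(-1.88)^i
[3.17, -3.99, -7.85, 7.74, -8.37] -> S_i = Random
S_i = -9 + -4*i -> [-9, -13, -17, -21, -25]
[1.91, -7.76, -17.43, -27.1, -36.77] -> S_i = 1.91 + -9.67*i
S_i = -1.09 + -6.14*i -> [-1.09, -7.23, -13.37, -19.51, -25.65]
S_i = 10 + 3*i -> [10, 13, 16, 19, 22]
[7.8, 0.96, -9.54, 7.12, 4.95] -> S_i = Random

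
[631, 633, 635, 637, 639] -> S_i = 631 + 2*i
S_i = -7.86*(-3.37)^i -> [-7.86, 26.49, -89.27, 300.82, -1013.78]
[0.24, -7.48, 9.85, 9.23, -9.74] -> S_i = Random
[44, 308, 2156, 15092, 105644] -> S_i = 44*7^i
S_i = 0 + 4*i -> [0, 4, 8, 12, 16]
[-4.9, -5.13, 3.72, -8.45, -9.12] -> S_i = Random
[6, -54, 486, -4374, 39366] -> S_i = 6*-9^i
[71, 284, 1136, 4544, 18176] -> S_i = 71*4^i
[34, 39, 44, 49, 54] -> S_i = 34 + 5*i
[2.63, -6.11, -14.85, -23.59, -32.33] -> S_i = 2.63 + -8.74*i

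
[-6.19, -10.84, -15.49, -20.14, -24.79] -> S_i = -6.19 + -4.65*i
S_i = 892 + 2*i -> [892, 894, 896, 898, 900]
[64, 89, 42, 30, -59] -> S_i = Random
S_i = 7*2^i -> [7, 14, 28, 56, 112]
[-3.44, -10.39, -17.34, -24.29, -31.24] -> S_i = -3.44 + -6.95*i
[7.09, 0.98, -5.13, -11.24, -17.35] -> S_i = 7.09 + -6.11*i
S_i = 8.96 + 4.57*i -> [8.96, 13.53, 18.1, 22.67, 27.24]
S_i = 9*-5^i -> [9, -45, 225, -1125, 5625]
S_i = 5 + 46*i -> [5, 51, 97, 143, 189]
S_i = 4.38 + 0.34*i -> [4.38, 4.72, 5.06, 5.4, 5.74]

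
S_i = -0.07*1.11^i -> [-0.07, -0.08, -0.09, -0.1, -0.11]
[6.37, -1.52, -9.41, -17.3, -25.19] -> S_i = 6.37 + -7.89*i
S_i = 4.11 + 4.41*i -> [4.11, 8.52, 12.93, 17.34, 21.75]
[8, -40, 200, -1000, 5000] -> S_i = 8*-5^i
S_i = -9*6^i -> [-9, -54, -324, -1944, -11664]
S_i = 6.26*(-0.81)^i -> [6.26, -5.07, 4.11, -3.33, 2.69]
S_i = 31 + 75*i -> [31, 106, 181, 256, 331]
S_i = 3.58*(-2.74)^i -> [3.58, -9.81, 26.88, -73.64, 201.78]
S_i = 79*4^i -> [79, 316, 1264, 5056, 20224]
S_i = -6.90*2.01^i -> [-6.9, -13.87, -27.88, -56.03, -112.62]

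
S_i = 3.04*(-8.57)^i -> [3.04, -26.05, 223.27, -1913.45, 16398.23]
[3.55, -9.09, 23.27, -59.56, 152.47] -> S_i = 3.55*(-2.56)^i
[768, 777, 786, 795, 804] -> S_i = 768 + 9*i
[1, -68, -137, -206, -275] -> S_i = 1 + -69*i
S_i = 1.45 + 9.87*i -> [1.45, 11.32, 21.19, 31.06, 40.93]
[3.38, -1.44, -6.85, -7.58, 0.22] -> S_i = Random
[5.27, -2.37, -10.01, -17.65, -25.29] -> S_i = 5.27 + -7.64*i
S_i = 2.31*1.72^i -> [2.31, 3.97, 6.83, 11.75, 20.22]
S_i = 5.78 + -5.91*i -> [5.78, -0.13, -6.04, -11.95, -17.86]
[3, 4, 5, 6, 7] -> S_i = 3 + 1*i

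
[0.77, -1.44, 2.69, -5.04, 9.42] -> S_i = 0.77*(-1.87)^i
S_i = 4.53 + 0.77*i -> [4.53, 5.3, 6.07, 6.84, 7.61]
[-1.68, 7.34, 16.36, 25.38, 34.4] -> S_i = -1.68 + 9.02*i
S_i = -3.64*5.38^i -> [-3.64, -19.58, -105.36, -566.82, -3049.51]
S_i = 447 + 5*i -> [447, 452, 457, 462, 467]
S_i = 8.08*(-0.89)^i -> [8.08, -7.19, 6.4, -5.7, 5.07]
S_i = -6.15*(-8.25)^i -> [-6.15, 50.74, -418.58, 3453.32, -28489.9]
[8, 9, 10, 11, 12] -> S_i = 8 + 1*i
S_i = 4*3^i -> [4, 12, 36, 108, 324]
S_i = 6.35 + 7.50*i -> [6.35, 13.85, 21.35, 28.85, 36.35]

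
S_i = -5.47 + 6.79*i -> [-5.47, 1.32, 8.11, 14.9, 21.69]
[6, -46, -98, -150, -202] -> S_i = 6 + -52*i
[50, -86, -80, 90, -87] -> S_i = Random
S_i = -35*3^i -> [-35, -105, -315, -945, -2835]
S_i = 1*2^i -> [1, 2, 4, 8, 16]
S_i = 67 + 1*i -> [67, 68, 69, 70, 71]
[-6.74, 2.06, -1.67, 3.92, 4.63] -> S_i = Random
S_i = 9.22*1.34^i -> [9.22, 12.35, 16.56, 22.18, 29.73]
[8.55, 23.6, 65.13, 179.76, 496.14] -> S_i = 8.55*2.76^i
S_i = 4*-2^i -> [4, -8, 16, -32, 64]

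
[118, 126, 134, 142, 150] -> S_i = 118 + 8*i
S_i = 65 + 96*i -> [65, 161, 257, 353, 449]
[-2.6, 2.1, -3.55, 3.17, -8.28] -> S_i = Random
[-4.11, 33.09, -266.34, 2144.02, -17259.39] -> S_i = -4.11*(-8.05)^i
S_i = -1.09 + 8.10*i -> [-1.09, 7.01, 15.11, 23.21, 31.31]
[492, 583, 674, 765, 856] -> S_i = 492 + 91*i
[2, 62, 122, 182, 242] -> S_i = 2 + 60*i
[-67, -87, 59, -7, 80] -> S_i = Random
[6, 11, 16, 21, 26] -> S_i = 6 + 5*i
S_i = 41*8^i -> [41, 328, 2624, 20992, 167936]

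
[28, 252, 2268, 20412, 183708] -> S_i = 28*9^i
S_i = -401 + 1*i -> [-401, -400, -399, -398, -397]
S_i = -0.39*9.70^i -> [-0.39, -3.78, -36.7, -355.94, -3452.64]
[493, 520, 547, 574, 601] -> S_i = 493 + 27*i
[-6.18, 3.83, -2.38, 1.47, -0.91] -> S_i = -6.18*(-0.62)^i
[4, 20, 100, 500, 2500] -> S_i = 4*5^i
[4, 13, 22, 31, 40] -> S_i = 4 + 9*i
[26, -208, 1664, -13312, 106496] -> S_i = 26*-8^i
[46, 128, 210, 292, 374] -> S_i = 46 + 82*i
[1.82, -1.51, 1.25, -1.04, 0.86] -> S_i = 1.82*(-0.83)^i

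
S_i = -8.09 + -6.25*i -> [-8.09, -14.34, -20.59, -26.84, -33.09]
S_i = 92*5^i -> [92, 460, 2300, 11500, 57500]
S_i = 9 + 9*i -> [9, 18, 27, 36, 45]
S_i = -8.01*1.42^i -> [-8.01, -11.37, -16.15, -22.93, -32.57]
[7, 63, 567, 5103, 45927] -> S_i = 7*9^i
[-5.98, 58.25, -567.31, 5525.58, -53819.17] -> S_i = -5.98*(-9.74)^i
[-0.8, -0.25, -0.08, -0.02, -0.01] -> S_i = -0.80*0.31^i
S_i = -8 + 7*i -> [-8, -1, 6, 13, 20]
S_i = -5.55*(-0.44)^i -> [-5.55, 2.44, -1.07, 0.47, -0.21]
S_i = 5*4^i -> [5, 20, 80, 320, 1280]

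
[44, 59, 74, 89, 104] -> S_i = 44 + 15*i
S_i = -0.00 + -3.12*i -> [-0.0, -3.12, -6.24, -9.36, -12.48]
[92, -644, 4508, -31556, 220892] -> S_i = 92*-7^i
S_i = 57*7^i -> [57, 399, 2793, 19551, 136857]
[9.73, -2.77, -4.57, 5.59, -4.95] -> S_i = Random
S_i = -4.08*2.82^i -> [-4.08, -11.51, -32.45, -91.5, -258.02]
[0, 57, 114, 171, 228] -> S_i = 0 + 57*i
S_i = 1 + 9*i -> [1, 10, 19, 28, 37]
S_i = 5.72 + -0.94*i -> [5.72, 4.78, 3.84, 2.9, 1.96]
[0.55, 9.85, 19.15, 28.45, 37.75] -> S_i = 0.55 + 9.30*i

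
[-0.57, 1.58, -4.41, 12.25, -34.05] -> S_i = -0.57*(-2.78)^i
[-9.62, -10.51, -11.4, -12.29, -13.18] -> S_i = -9.62 + -0.89*i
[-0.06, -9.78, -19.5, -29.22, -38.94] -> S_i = -0.06 + -9.72*i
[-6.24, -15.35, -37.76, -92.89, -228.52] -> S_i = -6.24*2.46^i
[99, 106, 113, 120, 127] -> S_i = 99 + 7*i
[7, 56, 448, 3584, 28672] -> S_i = 7*8^i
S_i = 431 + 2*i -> [431, 433, 435, 437, 439]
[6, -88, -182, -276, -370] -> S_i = 6 + -94*i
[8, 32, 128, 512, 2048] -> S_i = 8*4^i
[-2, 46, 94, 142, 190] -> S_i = -2 + 48*i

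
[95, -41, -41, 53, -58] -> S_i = Random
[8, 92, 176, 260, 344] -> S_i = 8 + 84*i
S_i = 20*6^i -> [20, 120, 720, 4320, 25920]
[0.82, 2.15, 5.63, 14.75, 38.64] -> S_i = 0.82*2.62^i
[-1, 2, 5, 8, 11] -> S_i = -1 + 3*i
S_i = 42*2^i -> [42, 84, 168, 336, 672]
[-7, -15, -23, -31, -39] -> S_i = -7 + -8*i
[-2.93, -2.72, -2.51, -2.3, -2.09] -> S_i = -2.93 + 0.21*i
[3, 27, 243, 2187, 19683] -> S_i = 3*9^i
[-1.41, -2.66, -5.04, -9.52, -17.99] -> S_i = -1.41*1.89^i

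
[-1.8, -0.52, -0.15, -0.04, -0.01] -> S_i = -1.80*0.29^i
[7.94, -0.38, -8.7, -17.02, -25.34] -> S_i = 7.94 + -8.32*i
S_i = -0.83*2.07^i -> [-0.83, -1.72, -3.56, -7.36, -15.24]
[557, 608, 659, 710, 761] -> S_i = 557 + 51*i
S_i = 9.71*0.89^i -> [9.71, 8.64, 7.69, 6.85, 6.09]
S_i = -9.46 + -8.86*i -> [-9.46, -18.32, -27.18, -36.04, -44.9]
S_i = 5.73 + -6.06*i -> [5.73, -0.33, -6.39, -12.45, -18.51]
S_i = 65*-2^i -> [65, -130, 260, -520, 1040]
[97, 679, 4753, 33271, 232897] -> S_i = 97*7^i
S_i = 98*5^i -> [98, 490, 2450, 12250, 61250]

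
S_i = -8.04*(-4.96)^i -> [-8.04, 39.88, -197.8, 981.07, -4866.12]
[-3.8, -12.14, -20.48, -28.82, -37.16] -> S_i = -3.80 + -8.34*i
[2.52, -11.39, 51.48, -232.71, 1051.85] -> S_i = 2.52*(-4.52)^i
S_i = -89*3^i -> [-89, -267, -801, -2403, -7209]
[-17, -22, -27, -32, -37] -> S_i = -17 + -5*i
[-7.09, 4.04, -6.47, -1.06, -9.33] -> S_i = Random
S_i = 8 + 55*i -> [8, 63, 118, 173, 228]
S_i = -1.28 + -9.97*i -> [-1.28, -11.25, -21.22, -31.19, -41.16]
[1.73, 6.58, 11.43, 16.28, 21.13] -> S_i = 1.73 + 4.85*i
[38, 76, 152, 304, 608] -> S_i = 38*2^i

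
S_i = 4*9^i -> [4, 36, 324, 2916, 26244]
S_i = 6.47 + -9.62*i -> [6.47, -3.15, -12.77, -22.39, -32.01]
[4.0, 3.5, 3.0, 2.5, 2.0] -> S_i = 4.00 + -0.50*i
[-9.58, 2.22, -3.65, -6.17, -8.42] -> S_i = Random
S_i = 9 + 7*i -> [9, 16, 23, 30, 37]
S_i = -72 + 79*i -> [-72, 7, 86, 165, 244]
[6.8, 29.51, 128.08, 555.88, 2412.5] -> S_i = 6.80*4.34^i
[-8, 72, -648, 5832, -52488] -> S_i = -8*-9^i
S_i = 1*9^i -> [1, 9, 81, 729, 6561]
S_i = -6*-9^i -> [-6, 54, -486, 4374, -39366]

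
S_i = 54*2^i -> [54, 108, 216, 432, 864]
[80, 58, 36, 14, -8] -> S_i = 80 + -22*i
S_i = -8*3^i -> [-8, -24, -72, -216, -648]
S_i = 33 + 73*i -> [33, 106, 179, 252, 325]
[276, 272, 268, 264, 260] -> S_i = 276 + -4*i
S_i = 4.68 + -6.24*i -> [4.68, -1.56, -7.8, -14.04, -20.28]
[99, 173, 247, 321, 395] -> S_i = 99 + 74*i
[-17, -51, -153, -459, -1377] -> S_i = -17*3^i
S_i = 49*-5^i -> [49, -245, 1225, -6125, 30625]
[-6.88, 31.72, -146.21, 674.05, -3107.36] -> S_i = -6.88*(-4.61)^i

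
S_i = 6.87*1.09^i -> [6.87, 7.49, 8.16, 8.9, 9.7]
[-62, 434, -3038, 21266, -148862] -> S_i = -62*-7^i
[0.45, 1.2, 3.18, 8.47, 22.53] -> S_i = 0.45*2.66^i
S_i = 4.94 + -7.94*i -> [4.94, -3.0, -10.94, -18.88, -26.82]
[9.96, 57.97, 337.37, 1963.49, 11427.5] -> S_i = 9.96*5.82^i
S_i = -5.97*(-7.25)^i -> [-5.97, 43.28, -313.8, 2275.04, -16494.01]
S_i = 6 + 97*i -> [6, 103, 200, 297, 394]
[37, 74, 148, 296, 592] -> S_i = 37*2^i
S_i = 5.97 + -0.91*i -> [5.97, 5.06, 4.15, 3.24, 2.33]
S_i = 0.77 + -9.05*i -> [0.77, -8.28, -17.33, -26.38, -35.43]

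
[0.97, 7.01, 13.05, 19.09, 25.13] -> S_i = 0.97 + 6.04*i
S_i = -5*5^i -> [-5, -25, -125, -625, -3125]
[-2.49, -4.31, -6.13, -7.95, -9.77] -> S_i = -2.49 + -1.82*i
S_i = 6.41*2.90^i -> [6.41, 18.59, 53.91, 156.33, 453.37]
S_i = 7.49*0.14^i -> [7.49, 1.05, 0.15, 0.02, 0.0]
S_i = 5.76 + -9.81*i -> [5.76, -4.05, -13.86, -23.67, -33.48]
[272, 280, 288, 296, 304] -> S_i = 272 + 8*i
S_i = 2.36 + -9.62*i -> [2.36, -7.26, -16.88, -26.5, -36.12]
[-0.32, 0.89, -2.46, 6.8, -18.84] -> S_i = -0.32*(-2.77)^i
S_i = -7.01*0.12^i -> [-7.01, -0.84, -0.1, -0.01, -0.0]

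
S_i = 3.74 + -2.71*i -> [3.74, 1.03, -1.68, -4.39, -7.1]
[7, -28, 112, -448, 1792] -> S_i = 7*-4^i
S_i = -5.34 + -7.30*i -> [-5.34, -12.64, -19.94, -27.24, -34.54]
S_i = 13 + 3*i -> [13, 16, 19, 22, 25]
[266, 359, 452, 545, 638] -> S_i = 266 + 93*i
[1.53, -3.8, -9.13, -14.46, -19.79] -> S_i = 1.53 + -5.33*i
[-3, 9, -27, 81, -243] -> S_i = -3*-3^i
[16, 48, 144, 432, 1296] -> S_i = 16*3^i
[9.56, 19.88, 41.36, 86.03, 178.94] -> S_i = 9.56*2.08^i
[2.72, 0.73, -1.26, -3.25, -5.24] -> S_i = 2.72 + -1.99*i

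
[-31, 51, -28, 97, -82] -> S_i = Random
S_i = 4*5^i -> [4, 20, 100, 500, 2500]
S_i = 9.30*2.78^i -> [9.3, 25.85, 71.87, 199.81, 555.47]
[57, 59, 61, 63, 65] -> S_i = 57 + 2*i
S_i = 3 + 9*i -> [3, 12, 21, 30, 39]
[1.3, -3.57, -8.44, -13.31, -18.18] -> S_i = 1.30 + -4.87*i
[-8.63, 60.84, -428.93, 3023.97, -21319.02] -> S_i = -8.63*(-7.05)^i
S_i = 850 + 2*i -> [850, 852, 854, 856, 858]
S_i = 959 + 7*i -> [959, 966, 973, 980, 987]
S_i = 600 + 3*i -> [600, 603, 606, 609, 612]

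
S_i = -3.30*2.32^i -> [-3.3, -7.66, -17.76, -41.21, -95.6]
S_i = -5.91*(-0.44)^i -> [-5.91, 2.6, -1.14, 0.5, -0.22]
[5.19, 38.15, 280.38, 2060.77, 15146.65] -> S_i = 5.19*7.35^i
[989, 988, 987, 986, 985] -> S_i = 989 + -1*i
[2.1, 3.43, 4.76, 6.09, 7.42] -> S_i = 2.10 + 1.33*i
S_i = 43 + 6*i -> [43, 49, 55, 61, 67]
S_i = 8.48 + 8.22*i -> [8.48, 16.7, 24.92, 33.14, 41.36]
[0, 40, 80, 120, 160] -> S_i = 0 + 40*i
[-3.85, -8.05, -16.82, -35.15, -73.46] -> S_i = -3.85*2.09^i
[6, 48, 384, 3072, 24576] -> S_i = 6*8^i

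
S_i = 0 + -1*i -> [0, -1, -2, -3, -4]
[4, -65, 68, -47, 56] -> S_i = Random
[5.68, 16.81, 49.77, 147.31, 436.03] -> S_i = 5.68*2.96^i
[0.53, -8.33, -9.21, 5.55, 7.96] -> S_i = Random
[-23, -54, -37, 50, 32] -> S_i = Random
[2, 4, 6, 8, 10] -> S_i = 2 + 2*i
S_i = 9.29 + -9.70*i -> [9.29, -0.41, -10.11, -19.81, -29.51]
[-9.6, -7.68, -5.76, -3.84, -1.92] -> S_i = -9.60 + 1.92*i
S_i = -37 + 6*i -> [-37, -31, -25, -19, -13]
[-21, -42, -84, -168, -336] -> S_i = -21*2^i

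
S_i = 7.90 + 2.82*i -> [7.9, 10.72, 13.54, 16.36, 19.18]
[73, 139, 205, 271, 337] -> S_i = 73 + 66*i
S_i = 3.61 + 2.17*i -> [3.61, 5.78, 7.95, 10.12, 12.29]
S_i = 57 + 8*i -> [57, 65, 73, 81, 89]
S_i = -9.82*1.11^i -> [-9.82, -10.9, -12.1, -13.43, -14.91]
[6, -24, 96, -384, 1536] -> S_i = 6*-4^i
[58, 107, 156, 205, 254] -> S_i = 58 + 49*i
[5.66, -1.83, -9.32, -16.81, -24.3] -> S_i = 5.66 + -7.49*i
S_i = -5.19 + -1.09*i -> [-5.19, -6.28, -7.37, -8.46, -9.55]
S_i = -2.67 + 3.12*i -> [-2.67, 0.45, 3.57, 6.69, 9.81]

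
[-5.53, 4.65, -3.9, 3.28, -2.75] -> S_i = -5.53*(-0.84)^i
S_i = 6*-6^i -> [6, -36, 216, -1296, 7776]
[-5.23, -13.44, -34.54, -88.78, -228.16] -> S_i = -5.23*2.57^i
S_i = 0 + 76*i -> [0, 76, 152, 228, 304]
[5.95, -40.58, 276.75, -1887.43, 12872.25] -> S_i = 5.95*(-6.82)^i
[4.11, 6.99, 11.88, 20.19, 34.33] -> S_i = 4.11*1.70^i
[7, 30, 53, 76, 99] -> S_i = 7 + 23*i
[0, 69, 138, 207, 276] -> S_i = 0 + 69*i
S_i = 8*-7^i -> [8, -56, 392, -2744, 19208]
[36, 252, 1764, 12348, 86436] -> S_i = 36*7^i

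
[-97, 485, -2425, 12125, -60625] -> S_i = -97*-5^i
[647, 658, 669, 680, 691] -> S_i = 647 + 11*i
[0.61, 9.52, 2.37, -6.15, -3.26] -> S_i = Random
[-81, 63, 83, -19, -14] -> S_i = Random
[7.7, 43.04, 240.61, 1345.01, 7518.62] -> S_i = 7.70*5.59^i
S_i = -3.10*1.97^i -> [-3.1, -6.11, -12.03, -23.7, -46.69]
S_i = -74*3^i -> [-74, -222, -666, -1998, -5994]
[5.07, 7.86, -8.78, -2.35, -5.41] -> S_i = Random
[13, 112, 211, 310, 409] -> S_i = 13 + 99*i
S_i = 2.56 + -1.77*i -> [2.56, 0.79, -0.98, -2.75, -4.52]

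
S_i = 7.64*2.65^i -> [7.64, 20.25, 53.65, 142.18, 376.77]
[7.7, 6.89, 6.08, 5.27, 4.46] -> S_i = 7.70 + -0.81*i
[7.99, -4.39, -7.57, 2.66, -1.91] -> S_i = Random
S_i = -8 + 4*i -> [-8, -4, 0, 4, 8]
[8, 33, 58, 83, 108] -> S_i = 8 + 25*i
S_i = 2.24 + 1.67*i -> [2.24, 3.91, 5.58, 7.25, 8.92]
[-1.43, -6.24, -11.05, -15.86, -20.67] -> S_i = -1.43 + -4.81*i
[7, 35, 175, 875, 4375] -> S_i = 7*5^i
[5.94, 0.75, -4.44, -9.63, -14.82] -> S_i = 5.94 + -5.19*i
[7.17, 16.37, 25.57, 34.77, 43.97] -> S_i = 7.17 + 9.20*i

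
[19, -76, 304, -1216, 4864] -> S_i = 19*-4^i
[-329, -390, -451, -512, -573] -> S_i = -329 + -61*i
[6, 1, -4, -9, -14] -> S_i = 6 + -5*i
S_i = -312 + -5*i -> [-312, -317, -322, -327, -332]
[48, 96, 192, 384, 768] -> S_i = 48*2^i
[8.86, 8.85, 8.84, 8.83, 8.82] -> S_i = 8.86 + -0.01*i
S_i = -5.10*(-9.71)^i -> [-5.1, 49.52, -480.85, 4669.04, -45336.41]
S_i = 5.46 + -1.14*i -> [5.46, 4.32, 3.18, 2.04, 0.9]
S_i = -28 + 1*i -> [-28, -27, -26, -25, -24]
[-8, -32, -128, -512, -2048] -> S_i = -8*4^i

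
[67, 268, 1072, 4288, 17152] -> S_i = 67*4^i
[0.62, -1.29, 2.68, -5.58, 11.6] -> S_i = 0.62*(-2.08)^i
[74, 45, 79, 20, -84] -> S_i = Random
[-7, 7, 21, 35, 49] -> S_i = -7 + 14*i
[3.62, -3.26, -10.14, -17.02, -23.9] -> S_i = 3.62 + -6.88*i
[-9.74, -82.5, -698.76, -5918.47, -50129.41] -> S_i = -9.74*8.47^i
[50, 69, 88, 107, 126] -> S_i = 50 + 19*i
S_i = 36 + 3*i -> [36, 39, 42, 45, 48]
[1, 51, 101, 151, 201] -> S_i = 1 + 50*i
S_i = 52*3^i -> [52, 156, 468, 1404, 4212]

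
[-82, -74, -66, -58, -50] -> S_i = -82 + 8*i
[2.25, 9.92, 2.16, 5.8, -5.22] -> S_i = Random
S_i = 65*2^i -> [65, 130, 260, 520, 1040]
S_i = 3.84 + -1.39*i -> [3.84, 2.45, 1.06, -0.33, -1.72]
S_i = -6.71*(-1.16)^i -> [-6.71, 7.78, -9.03, 10.47, -12.15]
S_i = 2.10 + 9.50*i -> [2.1, 11.6, 21.1, 30.6, 40.1]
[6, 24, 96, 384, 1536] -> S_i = 6*4^i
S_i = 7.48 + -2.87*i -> [7.48, 4.61, 1.74, -1.13, -4.0]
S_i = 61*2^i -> [61, 122, 244, 488, 976]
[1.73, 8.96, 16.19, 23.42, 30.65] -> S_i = 1.73 + 7.23*i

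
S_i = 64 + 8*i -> [64, 72, 80, 88, 96]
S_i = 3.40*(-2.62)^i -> [3.4, -8.91, 23.34, -61.15, 160.21]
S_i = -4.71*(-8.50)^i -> [-4.71, 40.03, -340.3, 2892.53, -24586.49]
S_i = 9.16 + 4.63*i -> [9.16, 13.79, 18.42, 23.05, 27.68]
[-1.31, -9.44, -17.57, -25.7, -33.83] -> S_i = -1.31 + -8.13*i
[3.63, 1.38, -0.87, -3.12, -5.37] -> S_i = 3.63 + -2.25*i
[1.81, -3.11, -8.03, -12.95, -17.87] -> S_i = 1.81 + -4.92*i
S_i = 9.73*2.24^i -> [9.73, 21.8, 48.82, 109.36, 244.97]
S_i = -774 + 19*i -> [-774, -755, -736, -717, -698]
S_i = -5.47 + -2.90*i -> [-5.47, -8.37, -11.27, -14.17, -17.07]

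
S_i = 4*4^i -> [4, 16, 64, 256, 1024]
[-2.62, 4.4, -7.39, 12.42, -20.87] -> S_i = -2.62*(-1.68)^i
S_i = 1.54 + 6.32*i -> [1.54, 7.86, 14.18, 20.5, 26.82]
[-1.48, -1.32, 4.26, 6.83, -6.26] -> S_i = Random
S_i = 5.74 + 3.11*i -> [5.74, 8.85, 11.96, 15.07, 18.18]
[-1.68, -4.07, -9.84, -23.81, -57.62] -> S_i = -1.68*2.42^i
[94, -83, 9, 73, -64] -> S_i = Random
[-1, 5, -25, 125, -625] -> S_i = -1*-5^i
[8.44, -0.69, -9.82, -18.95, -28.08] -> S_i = 8.44 + -9.13*i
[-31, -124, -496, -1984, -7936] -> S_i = -31*4^i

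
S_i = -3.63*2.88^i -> [-3.63, -10.45, -30.11, -86.71, -249.73]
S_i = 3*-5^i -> [3, -15, 75, -375, 1875]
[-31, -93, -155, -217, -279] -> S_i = -31 + -62*i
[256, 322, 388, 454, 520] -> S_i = 256 + 66*i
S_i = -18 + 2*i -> [-18, -16, -14, -12, -10]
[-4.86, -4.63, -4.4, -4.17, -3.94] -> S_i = -4.86 + 0.23*i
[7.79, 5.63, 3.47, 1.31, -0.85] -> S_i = 7.79 + -2.16*i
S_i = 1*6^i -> [1, 6, 36, 216, 1296]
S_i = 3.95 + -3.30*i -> [3.95, 0.65, -2.65, -5.95, -9.25]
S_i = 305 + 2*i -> [305, 307, 309, 311, 313]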